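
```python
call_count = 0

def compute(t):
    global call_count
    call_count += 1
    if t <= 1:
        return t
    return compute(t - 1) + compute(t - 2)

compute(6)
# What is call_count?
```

Calls(t) = 1 + Calls(t-1) + Calls(t-2); Calls(0)=Calls(1)=1. For t=6 this gives 25.

Answer: 25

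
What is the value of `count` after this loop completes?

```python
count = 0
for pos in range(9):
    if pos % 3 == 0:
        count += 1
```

Count numbers divisible by 3 in range(9)
`count` takes the values: 0 → 1 → 2 → 3

Answer: 3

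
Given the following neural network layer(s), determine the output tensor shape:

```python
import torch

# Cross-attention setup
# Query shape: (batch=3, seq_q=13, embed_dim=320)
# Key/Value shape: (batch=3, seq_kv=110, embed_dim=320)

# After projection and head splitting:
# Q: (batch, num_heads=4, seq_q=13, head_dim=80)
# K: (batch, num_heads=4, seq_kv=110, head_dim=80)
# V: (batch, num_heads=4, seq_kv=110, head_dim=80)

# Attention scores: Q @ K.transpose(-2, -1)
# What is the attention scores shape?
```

Input: (3, 13, 320) -> Output: (3, 4, 13, 110)

Answer: (3, 4, 13, 110)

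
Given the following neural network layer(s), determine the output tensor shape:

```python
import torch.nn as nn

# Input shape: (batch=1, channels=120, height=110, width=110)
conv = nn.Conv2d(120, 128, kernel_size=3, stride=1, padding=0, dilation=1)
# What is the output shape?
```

Input: (1, 120, 110, 110) -> Output: (1, 128, 108, 108)

Answer: (1, 128, 108, 108)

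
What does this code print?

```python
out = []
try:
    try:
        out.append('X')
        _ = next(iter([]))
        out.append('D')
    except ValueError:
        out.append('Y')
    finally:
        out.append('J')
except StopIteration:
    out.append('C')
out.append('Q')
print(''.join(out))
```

Execution trace: 'X' (try body) → 'J' (finally) → 'C' (outer except StopIteration) → 'Q' (after the try/except). Output: XJCQ

Answer: XJCQ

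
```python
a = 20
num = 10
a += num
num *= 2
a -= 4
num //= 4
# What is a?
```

Trace:
`a = 20` → a = 20
`num = 10` → num = 10
`a += num` → a = 30
`num *= 2` → num = 20
`a -= 4` → a = 26
`num //= 4` → num = 5
So a = 26

Answer: 26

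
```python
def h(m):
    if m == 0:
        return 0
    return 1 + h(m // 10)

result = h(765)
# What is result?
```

Count of digits of 765: 3

Answer: 3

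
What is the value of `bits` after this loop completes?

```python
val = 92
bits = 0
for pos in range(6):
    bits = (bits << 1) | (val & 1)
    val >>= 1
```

Reverse lowest 6 bits of 92
`bits` takes the values: 0 → 1 → 3 → 7 → 14

Answer: 14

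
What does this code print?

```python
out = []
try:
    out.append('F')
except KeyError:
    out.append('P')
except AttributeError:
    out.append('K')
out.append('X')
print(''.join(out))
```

Execution trace: 'F' (try body, no exception) → 'X' (after the try/except). Output: FX

Answer: FX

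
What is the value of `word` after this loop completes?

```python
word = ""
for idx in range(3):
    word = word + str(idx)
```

Concatenate digits 0 to 2
`word` takes the values: "" → "0" → "01" → "012"

Answer: "012"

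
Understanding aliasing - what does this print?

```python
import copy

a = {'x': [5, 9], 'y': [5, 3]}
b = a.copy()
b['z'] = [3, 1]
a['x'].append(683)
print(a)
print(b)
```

Key concept: shallow copy of dict with mutable values.
Step by step:
`a = {'x': [5, 9], 'y': [5, 3]}` → a = {'x': [5, 9], 'y': [5, 3]}
`b = a.copy()` → b = {'x': [5, 9], 'y': [5, 3]}
`b['z'] = [3, 1]` → b = {'x': [5, 9], 'y': [5, 3], 'z': [3, 1]}
`a['x'].append(683)` → a = {'x': [5, 9, 683], 'y': [5, 3]}; b = {'x': [5, 9, 683], 'y': [5, 3], 'z': [3, 1]}
`print(a)` → prints {'x': [5, 9, 683], 'y': [5, 3]}
`print(b)` → prints {'x': [5, 9, 683], 'y': [5, 3], 'z': [3, 1]}

Answer:
{'x': [5, 9, 683], 'y': [5, 3]}
{'x': [5, 9, 683], 'y': [5, 3], 'z': [3, 1]}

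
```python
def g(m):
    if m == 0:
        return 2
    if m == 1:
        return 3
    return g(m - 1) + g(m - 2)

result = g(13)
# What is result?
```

Build up from base cases: g(0)=2, g(1)=3, g(2)=5, g(3)=8, g(4)=13, g(5)=21, g(6)=34, ..., g(13)=987

Answer: 987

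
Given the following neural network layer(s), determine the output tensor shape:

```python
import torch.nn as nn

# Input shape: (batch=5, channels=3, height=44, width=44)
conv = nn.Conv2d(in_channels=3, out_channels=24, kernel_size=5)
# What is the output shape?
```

Input: (5, 3, 44, 44) -> Output: (5, 24, 40, 40)

Answer: (5, 24, 40, 40)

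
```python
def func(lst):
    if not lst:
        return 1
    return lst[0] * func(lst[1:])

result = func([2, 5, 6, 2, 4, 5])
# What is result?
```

Product over [2, 5, 6, 2, 4, 5] = 2 * 5 * 6 * 2 * 4 * 5 = 2400

Answer: 2400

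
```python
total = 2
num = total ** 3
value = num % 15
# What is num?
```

Trace:
`total = 2` → total = 2
`num = total ** 3` → num = 8
`value = num % 15` → value = 8
So num = 8

Answer: 8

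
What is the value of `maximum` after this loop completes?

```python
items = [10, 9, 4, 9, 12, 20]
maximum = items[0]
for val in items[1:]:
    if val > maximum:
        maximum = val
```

Maximum of [10, 9, 4, 9, 12, 20]
`maximum` takes the values: 10 → 12 → 20

Answer: 20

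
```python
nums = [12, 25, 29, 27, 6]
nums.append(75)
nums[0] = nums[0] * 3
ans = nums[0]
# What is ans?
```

Trace:
`nums = [12, 25, 29, 27, 6]` → nums = [12, 25, 29, 27, 6]
`nums.append(75)` → nums = [12, 25, 29, 27, 6, 75]
`nums[0] = nums[0] * 3` → nums = [36, 25, 29, 27, 6, 75]
`ans = nums[0]` → ans = 36
So ans = 36

Answer: 36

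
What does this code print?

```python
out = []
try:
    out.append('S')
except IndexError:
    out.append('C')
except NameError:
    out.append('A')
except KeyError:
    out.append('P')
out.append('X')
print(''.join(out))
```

Execution trace: 'S' (try body, no exception) → 'X' (after the try/except). Output: SX

Answer: SX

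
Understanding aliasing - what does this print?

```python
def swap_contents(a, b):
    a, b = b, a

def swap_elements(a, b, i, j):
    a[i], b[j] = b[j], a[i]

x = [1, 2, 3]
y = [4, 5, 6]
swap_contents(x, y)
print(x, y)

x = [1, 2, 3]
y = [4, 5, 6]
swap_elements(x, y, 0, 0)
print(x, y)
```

Key concept: parameter rebinding vs mutation.
Step by step:
`x = [1, 2, 3]` → x = [1, 2, 3]
`y = [4, 5, 6]` → y = [4, 5, 6]
`swap_contents(x, y)` → no visible change to tracked variables
`print(x, y)` → prints [1, 2, 3] [4, 5, 6]
`x = [1, 2, 3]` → x = [1, 2, 3]
`y = [4, 5, 6]` → y = [4, 5, 6]
`swap_elements(x, y, 0, 0)` → x = [4, 2, 3]; y = [1, 5, 6]
`print(x, y)` → prints [4, 2, 3] [1, 5, 6]

Answer:
[1, 2, 3] [4, 5, 6]
[4, 2, 3] [1, 5, 6]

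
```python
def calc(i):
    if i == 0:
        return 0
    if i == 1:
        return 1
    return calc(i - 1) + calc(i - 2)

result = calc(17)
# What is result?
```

Build up from base cases: calc(0)=0, calc(1)=1, calc(2)=1, calc(3)=2, calc(4)=3, calc(5)=5, calc(6)=8, ..., calc(17)=1597

Answer: 1597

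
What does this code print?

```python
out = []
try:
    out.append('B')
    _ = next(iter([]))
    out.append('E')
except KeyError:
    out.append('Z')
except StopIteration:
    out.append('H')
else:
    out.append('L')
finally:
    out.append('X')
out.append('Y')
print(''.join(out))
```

Execution trace: 'B' (try body) → 'H' (except StopIteration) → 'X' (finally) → 'Y' (after the try/except). Output: BHXY

Answer: BHXY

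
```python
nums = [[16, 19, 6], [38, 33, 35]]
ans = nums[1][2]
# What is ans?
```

Trace:
`nums = [[16, 19, 6], [38, 33, 35]]` → nums = [[16, 19, 6], [38, 33, 35]]
`ans = nums[1][2]` → ans = 35
So ans = 35

Answer: 35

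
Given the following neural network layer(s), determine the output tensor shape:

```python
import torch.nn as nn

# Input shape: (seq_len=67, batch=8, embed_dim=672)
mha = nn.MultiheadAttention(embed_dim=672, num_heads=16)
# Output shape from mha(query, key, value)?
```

Input: (67, 8, 672) -> Output: (67, 8, 672)

Answer: (67, 8, 672)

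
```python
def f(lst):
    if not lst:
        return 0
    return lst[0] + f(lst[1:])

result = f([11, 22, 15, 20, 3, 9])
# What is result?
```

11 + 22 + 15 + 20 + 3 + 9 + 0 = 80

Answer: 80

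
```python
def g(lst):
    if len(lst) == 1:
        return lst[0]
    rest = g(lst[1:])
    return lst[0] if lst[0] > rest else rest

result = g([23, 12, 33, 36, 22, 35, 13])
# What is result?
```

Recursive max over [23, 12, 33, 36, 22, 35, 13] = 36

Answer: 36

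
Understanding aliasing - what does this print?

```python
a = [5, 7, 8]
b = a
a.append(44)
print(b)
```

Key concept: basic list aliasing.
Step by step:
`a = [5, 7, 8]` → a = [5, 7, 8]
`b = a` → b = [5, 7, 8] (same object as a)
`a.append(44)` → a = [5, 7, 8, 44] (same object as b); b = [5, 7, 8, 44] (same object as a)
`print(b)` → prints [5, 7, 8, 44]

Answer: [5, 7, 8, 44]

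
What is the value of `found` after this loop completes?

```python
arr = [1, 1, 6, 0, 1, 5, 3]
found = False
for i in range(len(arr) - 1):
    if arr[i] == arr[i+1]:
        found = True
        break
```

Check consecutive duplicates in [1, 1, 6, 0, 1, 5, 3]
`found` takes the values: False → True

Answer: True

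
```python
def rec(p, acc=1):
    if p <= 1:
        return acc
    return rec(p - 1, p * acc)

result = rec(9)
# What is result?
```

Accumulator trace (n, acc): (9, 1) -> (8, 9) -> (7, 72) -> (6, 504) -> (5, 3024) -> (4, 15120) -> (3, 60480) -> (2, 181440) -> (1, 362880) -> return 362880

Answer: 362880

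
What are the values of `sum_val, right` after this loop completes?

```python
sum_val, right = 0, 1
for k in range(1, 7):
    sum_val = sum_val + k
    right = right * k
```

Sum and factorial of 1 to 6
`sum_val, right` takes the values: (0, 1) → (1, 1) → (3, 1) → (3, 2) → (6, 2) → (6, 6) → (10, 6) → (10, 24) → (15, 24) → (15, 120) → (21, 120) → (21, 720)

Answer: 21, 720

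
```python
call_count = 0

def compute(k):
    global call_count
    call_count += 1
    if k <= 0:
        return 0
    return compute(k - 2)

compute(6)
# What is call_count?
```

Linear recursion stepping by 2: 4 calls from k=6 down to ≤0.

Answer: 4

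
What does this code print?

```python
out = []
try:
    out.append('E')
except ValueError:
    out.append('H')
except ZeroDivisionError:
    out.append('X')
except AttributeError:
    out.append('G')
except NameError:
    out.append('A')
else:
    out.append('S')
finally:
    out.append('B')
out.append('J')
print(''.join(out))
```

Execution trace: 'E' (try body, no exception) → 'S' (else) → 'B' (finally) → 'J' (after the try/except). Output: ESBJ

Answer: ESBJ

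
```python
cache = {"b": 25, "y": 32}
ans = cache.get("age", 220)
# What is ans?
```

Trace:
`cache = {"b": 25, "y": 32}` → cache = {'b': 25, 'y': 32}
`ans = cache.get("age", 220)` → ans = 220
So ans = 220

Answer: 220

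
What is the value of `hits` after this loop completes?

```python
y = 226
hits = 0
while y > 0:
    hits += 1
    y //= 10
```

Count digits by repeated division by 10
`hits` takes the values: 0 → 1 → 2 → 3

Answer: 3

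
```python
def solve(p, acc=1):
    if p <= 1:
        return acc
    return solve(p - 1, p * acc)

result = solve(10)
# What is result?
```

Accumulator trace (n, acc): (10, 1) -> (9, 10) -> (8, 90) -> (7, 720) -> (6, 5040) -> (5, 30240) -> (4, 151200) -> (3, 604800) -> (2, 1814400) -> (1, 3628800) -> return 3628800

Answer: 3628800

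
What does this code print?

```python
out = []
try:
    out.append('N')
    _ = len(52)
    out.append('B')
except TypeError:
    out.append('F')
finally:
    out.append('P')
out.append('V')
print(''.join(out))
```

Execution trace: 'N' (try body) → 'F' (except TypeError) → 'P' (finally) → 'V' (after the try/except). Output: NFPV

Answer: NFPV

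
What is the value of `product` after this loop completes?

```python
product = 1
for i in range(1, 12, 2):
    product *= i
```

Product of 1, 3, 5, ... up to 11
`product` takes the values: 1 → 3 → 15 → 105 → 945 → 10395

Answer: 10395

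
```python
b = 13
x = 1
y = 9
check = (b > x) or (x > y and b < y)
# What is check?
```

Trace:
`b = 13` → b = 13
`x = 1` → x = 1
`y = 9` → y = 9
`check = (b > x) or (x > y and b < y)` → check = True
So check = True

Answer: True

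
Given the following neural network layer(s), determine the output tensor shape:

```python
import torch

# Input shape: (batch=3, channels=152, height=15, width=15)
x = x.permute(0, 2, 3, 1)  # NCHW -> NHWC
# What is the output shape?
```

Input: (3, 152, 15, 15) -> Output: (3, 15, 15, 152)

Answer: (3, 15, 15, 152)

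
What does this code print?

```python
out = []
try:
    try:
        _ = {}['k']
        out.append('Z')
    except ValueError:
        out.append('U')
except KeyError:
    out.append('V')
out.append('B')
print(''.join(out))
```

Execution trace: 'V' (outer except KeyError) → 'B' (after the try/except). Output: VB

Answer: VB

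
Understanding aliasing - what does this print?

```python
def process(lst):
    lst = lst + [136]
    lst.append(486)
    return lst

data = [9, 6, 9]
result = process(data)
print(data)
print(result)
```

Key concept: rebinding parameter vs mutation.
Step by step:
`data = [9, 6, 9]` → data = [9, 6, 9]
`result = process(data)` → result = [9, 6, 9, 136, 486]
`print(data)` → prints [9, 6, 9]
`print(result)` → prints [9, 6, 9, 136, 486]

Answer:
[9, 6, 9]
[9, 6, 9, 136, 486]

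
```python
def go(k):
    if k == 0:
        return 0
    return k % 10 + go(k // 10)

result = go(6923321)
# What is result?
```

Sum of digits of 6923321: 1 + 2 + 3 + 3 + 2 + 9 + 6 = 26

Answer: 26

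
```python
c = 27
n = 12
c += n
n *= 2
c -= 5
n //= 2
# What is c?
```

Trace:
`c = 27` → c = 27
`n = 12` → n = 12
`c += n` → c = 39
`n *= 2` → n = 24
`c -= 5` → c = 34
`n //= 2` → n = 12
So c = 34

Answer: 34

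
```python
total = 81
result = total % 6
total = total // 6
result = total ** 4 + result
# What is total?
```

Trace:
`total = 81` → total = 81
`result = total % 6` → result = 3
`total = total // 6` → total = 13
`result = total ** 4 + result` → result = 28564
So total = 13

Answer: 13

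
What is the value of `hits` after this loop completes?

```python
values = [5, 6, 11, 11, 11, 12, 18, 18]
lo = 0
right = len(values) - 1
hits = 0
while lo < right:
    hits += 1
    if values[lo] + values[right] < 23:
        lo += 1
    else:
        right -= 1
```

Steps to find pair summing to 23
`hits` takes the values: 0 → 1 → 2 → 3 → 4 → 5 → 6 → 7

Answer: 7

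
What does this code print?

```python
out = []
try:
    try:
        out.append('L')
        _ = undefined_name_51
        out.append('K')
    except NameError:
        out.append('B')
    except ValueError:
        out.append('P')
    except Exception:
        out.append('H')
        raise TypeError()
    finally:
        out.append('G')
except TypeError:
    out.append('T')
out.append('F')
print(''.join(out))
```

Execution trace: 'L' (inner try body) → 'B' (inner except NameError) → 'G' (inner finally) → 'F' (after the try/except). Output: LBGF

Answer: LBGF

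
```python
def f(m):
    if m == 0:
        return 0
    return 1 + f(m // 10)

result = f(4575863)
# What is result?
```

Count of digits of 4575863: 7

Answer: 7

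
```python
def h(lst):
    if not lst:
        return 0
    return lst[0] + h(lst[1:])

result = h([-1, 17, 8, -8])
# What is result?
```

(-1) + 17 + 8 + (-8) + 0 = 16

Answer: 16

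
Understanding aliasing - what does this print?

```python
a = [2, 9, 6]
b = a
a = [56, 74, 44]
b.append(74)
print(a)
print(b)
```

Key concept: rebinding vs mutation: a is rebound to a new list, b still points at the original.
Step by step:
`a = [2, 9, 6]` → a = [2, 9, 6]
`b = a` → b = [2, 9, 6] (same object as a)
`a = [56, 74, 44]` → a = [56, 74, 44]
`b.append(74)` → b = [2, 9, 6, 74]
`print(a)` → prints [56, 74, 44]
`print(b)` → prints [2, 9, 6, 74]

Answer:
[56, 74, 44]
[2, 9, 6, 74]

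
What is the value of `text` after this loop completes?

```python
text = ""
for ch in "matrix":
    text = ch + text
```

Reverse 'matrix'
`text` takes the values: "" → "m" → "am" → "tam" → "rtam" → "irtam" → "xirtam"

Answer: "xirtam"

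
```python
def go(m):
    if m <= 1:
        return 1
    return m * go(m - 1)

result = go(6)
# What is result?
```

go(6) = 6 * 5 * 4 * 3 * 2 * 1 = 720

Answer: 720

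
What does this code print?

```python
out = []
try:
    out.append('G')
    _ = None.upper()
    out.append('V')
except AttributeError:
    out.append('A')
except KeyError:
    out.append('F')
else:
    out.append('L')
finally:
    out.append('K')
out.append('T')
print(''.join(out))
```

Execution trace: 'G' (try body) → 'A' (except AttributeError) → 'K' (finally) → 'T' (after the try/except). Output: GAKT

Answer: GAKT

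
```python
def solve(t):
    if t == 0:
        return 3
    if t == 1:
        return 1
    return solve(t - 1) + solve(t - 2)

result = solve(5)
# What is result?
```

Build up from base cases: solve(0)=3, solve(1)=1, solve(2)=4, solve(3)=5, solve(4)=9, solve(5)=14

Answer: 14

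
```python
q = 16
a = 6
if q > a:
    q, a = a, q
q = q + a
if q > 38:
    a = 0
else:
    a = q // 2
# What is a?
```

Trace:
`q = 16` → q = 16
`a = 6` → a = 6
`if q > a: ...` → q > a is True → q = 6; a = 16
`q = q + a` → q = 22
`if q > 38: ...` → q > 38 is False, take else branch → a = 11
So a = 11

Answer: 11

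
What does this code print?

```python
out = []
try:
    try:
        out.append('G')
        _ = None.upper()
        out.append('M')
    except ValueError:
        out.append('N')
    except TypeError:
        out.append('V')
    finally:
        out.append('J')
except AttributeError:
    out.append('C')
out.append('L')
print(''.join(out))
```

Execution trace: 'G' (try body) → 'J' (finally) → 'C' (outer except AttributeError) → 'L' (after the try/except). Output: GJCL

Answer: GJCL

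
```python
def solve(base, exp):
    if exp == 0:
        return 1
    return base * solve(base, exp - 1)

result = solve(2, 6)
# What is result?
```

solve(2, 6) = 2 * 2 * 2 * 2 * 2 * 2 = 64

Answer: 64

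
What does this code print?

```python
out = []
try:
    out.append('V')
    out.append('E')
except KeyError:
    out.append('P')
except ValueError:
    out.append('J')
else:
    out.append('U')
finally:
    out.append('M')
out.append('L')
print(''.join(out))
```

Execution trace: 'V' (try body) → 'E' (try body, no exception) → 'U' (else) → 'M' (finally) → 'L' (after the try/except). Output: VEUML

Answer: VEUML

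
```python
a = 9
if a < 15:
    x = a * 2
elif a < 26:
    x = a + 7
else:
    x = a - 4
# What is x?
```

Trace:
`a = 9` → a = 9
`if a < 15: ...` → a < 15 is True → x = 18
So x = 18

Answer: 18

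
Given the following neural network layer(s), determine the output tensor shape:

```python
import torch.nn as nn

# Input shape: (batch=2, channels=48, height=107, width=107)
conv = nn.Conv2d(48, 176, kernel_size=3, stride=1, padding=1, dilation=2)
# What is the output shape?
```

Input: (2, 48, 107, 107) -> Output: (2, 176, 105, 105)

Answer: (2, 176, 105, 105)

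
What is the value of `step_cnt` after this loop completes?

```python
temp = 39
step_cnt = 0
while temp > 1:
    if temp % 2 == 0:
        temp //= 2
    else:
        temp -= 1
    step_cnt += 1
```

Steps to reduce 39 to 1
`step_cnt` takes the values: 0 → 1 → 2 → 3 → 4 → 5 → 6 → 7 → 8

Answer: 8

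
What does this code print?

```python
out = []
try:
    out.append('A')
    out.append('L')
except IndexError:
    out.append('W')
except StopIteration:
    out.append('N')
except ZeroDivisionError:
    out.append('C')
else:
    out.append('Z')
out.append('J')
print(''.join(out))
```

Execution trace: 'A' (try body) → 'L' (try body, no exception) → 'Z' (else) → 'J' (after the try/except). Output: ALZJ

Answer: ALZJ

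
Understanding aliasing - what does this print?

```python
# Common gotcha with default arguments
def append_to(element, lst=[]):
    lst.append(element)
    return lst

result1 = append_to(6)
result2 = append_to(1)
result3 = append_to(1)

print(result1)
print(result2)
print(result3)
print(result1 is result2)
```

Key concept: mutable default argument gotcha.
Step by step:
`result1 = append_to(6)` → result1 = [6]
`result2 = append_to(1)` → result1 = [6, 1] (same object as result2); result2 = [6, 1] (same object as result1)
`result3 = append_to(1)` → result1 = [6, 1, 1] (same object as result2, result3); result2 = [6, 1, 1] (same object as result1, result3); result3 = [6, 1, 1] (same object as result1, result2)
`print(result1)` → prints [6, 1, 1]
`print(result2)` → prints [6, 1, 1]
`print(result3)` → prints [6, 1, 1]
`print(result1 is result2)` → prints True

Answer:
[6, 1, 1]
[6, 1, 1]
[6, 1, 1]
True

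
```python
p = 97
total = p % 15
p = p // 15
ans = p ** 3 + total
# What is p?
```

Trace:
`p = 97` → p = 97
`total = p % 15` → total = 7
`p = p // 15` → p = 6
`ans = p ** 3 + total` → ans = 223
So p = 6

Answer: 6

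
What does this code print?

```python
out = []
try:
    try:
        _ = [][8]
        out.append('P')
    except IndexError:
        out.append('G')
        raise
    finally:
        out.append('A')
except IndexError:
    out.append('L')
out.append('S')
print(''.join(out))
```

Execution trace: 'G' (inner except IndexError) → 'A' (inner finally) → 'L' (outer except IndexError) → 'S' (after the try/except). Output: GALS

Answer: GALS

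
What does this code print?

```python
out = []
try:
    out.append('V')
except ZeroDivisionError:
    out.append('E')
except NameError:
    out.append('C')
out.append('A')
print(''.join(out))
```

Execution trace: 'V' (try body, no exception) → 'A' (after the try/except). Output: VA

Answer: VA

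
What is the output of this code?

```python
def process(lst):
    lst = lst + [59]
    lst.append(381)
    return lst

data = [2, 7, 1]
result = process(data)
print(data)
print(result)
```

Key concept: rebinding parameter vs mutation.
Step by step:
`data = [2, 7, 1]` → data = [2, 7, 1]
`result = process(data)` → result = [2, 7, 1, 59, 381]
`print(data)` → prints [2, 7, 1]
`print(result)` → prints [2, 7, 1, 59, 381]

Answer:
[2, 7, 1]
[2, 7, 1, 59, 381]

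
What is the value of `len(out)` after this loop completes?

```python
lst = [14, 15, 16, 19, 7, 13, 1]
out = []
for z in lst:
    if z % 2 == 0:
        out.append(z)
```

Count even numbers in [14, 15, 16, 19, 7, 13, 1]
`out` takes the values: [] → [14] → [14, 16]
So `len(out)` = 2

Answer: 2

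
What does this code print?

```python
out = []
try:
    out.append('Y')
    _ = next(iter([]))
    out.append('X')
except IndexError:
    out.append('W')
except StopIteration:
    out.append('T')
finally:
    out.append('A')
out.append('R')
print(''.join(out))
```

Execution trace: 'Y' (try body) → 'T' (except StopIteration) → 'A' (finally) → 'R' (after the try/except). Output: YTAR

Answer: YTAR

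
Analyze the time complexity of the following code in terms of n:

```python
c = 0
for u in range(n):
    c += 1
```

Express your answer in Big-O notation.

Each loop level contributes: n. Multiplying the contributions gives O(n).

Answer: O(n)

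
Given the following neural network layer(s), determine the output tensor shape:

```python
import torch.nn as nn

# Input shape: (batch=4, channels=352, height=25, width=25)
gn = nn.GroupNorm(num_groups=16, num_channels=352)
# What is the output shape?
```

Input: (4, 352, 25, 25) -> Output: (4, 352, 25, 25)

Answer: (4, 352, 25, 25)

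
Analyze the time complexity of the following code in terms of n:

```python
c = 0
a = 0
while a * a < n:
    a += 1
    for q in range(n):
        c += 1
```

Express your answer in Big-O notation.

Each loop level contributes: √n × n. Multiplying the contributions gives O(n√n).

Answer: O(n√n)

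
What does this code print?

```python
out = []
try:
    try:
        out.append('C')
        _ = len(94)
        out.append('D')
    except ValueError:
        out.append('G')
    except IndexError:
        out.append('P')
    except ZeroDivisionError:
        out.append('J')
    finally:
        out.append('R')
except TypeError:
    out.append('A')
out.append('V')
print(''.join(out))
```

Execution trace: 'C' (inner try body) → 'R' (inner finally) → 'A' (outer except TypeError) → 'V' (after the try/except). Output: CRAV

Answer: CRAV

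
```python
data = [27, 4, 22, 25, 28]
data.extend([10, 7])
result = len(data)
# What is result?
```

Trace:
`data = [27, 4, 22, 25, 28]` → data = [27, 4, 22, 25, 28]
`data.extend([10, 7])` → data = [27, 4, 22, 25, 28, 10, 7]
`result = len(data)` → result = 7
So result = 7

Answer: 7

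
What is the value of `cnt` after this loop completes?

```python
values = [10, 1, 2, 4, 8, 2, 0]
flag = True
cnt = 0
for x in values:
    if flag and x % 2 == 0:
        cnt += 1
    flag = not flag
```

Count even values at even positions
`cnt` takes the values: 0 → 1 → 2 → 3 → 4

Answer: 4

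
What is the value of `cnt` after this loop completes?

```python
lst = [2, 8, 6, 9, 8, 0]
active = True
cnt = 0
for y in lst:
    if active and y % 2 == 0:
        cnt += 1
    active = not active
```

Count even values at even positions
`cnt` takes the values: 0 → 1 → 2 → 3

Answer: 3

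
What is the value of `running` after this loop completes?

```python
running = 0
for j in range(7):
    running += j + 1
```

Start at 0, add 1 to 7 = 28
`running` takes the values: 0 → 1 → 3 → 6 → 10 → 15 → 21 → 28

Answer: 28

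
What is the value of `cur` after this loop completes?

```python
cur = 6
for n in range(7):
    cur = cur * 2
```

Multiply by 2, 7 times: 6 * 2^7 = 768
`cur` takes the values: 6 → 12 → 24 → 48 → 96 → 192 → 384 → 768

Answer: 768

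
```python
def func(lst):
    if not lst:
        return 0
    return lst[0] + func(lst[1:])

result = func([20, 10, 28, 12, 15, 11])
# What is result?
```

20 + 10 + 28 + 12 + 15 + 11 + 0 = 96

Answer: 96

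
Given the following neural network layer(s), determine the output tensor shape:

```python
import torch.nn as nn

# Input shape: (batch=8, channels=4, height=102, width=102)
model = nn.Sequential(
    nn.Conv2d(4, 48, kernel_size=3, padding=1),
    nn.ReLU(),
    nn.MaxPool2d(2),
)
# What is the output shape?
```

Input: (8, 4, 102, 102) -> after Conv2d: (8, 48, 102, 102) -> after ReLU: (8, 48, 102, 102) -> Output: (8, 48, 51, 51)

Answer: (8, 48, 51, 51)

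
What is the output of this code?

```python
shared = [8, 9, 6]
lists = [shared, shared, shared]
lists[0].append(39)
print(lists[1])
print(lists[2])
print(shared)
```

Key concept: list of same reference.
Step by step:
`shared = [8, 9, 6]` → shared = [8, 9, 6]
`lists = [shared, shared, shared]` → lists = [[8, 9, 6], [8, 9, 6], [8, 9, 6]]
`lists[0].append(39)` → shared = [8, 9, 6, 39]; lists = [[8, 9, 6, 39], [8, 9, 6, 39], [8, 9, 6, 39]]
`print(lists[1])` → prints [8, 9, 6, 39]
`print(lists[2])` → prints [8, 9, 6, 39]
`print(shared)` → prints [8, 9, 6, 39]

Answer:
[8, 9, 6, 39]
[8, 9, 6, 39]
[8, 9, 6, 39]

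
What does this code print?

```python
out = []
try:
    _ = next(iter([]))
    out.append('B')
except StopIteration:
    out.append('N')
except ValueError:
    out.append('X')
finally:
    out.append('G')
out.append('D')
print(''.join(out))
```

Execution trace: 'N' (except StopIteration) → 'G' (finally) → 'D' (after the try/except). Output: NGD

Answer: NGD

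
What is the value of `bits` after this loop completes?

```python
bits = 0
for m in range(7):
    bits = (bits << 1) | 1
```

Build 7 consecutive 1-bits: 0b1111111
`bits` takes the values: 0 → 1 → 3 → 7 → 15 → 31 → 63 → 127

Answer: 127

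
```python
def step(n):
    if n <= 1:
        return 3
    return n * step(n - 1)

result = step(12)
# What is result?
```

step(12) = 12 * 11 * 10 * 9 * 8 * 7 * 6 * 5 * 4 * 3 * 2 * 3 = 1437004800

Answer: 1437004800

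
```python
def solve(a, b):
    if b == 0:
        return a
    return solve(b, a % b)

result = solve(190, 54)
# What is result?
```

solve(190, 54) -> solve(54, 28) -> solve(28, 26) -> solve(26, 2) -> solve(2, 0) -> 2

Answer: 2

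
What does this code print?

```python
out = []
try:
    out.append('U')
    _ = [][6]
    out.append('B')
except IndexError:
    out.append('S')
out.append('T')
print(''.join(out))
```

Execution trace: 'U' (try body) → 'S' (except IndexError) → 'T' (after the try/except). Output: UST

Answer: UST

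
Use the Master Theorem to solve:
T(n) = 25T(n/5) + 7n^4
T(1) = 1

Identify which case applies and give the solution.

a=25, b=5, f(n)=7n^4. log_5(25) = 2. Since c=4 > 2 and the regularity condition holds (25(n/5)^4 = (25/5^4)n^4 with 25/5^4 < 1), Case 3 applies: T(n) = Θ(f(n)) = O(n^4).

Answer: O(n^4) - Case 3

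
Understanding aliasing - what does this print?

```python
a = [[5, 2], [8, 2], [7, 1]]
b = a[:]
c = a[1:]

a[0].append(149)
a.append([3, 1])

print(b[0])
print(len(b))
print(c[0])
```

Key concept: slice with nested mutation.
Step by step:
`a = [[5, 2], [8, 2], [7, 1]]` → a = [[5, 2], [8, 2], [7, 1]]
`b = a[:]` → b = [[5, 2], [8, 2], [7, 1]]
`c = a[1:]` → c = [[8, 2], [7, 1]]
`a[0].append(149)` → a = [[5, 2, 149], [8, 2], [7, 1]]; b = [[5, 2, 149], [8, 2], [7, 1]]
`a.append([3, 1])` → a = [[5, 2, 149], [8, 2], [7, 1], [3, 1]]
`print(b[0])` → prints [5, 2, 149]
`print(len(b))` → prints 3
`print(c[0])` → prints [8, 2]

Answer:
[5, 2, 149]
3
[8, 2]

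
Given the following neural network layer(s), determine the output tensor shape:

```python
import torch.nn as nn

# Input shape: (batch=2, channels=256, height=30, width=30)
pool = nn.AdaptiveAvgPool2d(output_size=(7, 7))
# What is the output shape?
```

Input: (2, 256, 30, 30) -> Output: (2, 256, 7, 7)

Answer: (2, 256, 7, 7)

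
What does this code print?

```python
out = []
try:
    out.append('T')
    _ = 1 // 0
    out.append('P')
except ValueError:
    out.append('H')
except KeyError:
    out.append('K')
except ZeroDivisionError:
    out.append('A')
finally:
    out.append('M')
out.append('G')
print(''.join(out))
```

Execution trace: 'T' (try body) → 'A' (except ZeroDivisionError) → 'M' (finally) → 'G' (after the try/except). Output: TAMG

Answer: TAMG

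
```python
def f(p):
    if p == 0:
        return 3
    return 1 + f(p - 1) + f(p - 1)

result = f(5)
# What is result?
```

f(p) = 1 + 2·f(p-1), f(0)=3. Closed form: (3+1)·2^5 - 1 = 127.

Answer: 127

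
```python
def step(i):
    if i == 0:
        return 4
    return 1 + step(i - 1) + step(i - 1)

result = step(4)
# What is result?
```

step(i) = 1 + 2·step(i-1), step(0)=4. Closed form: (4+1)·2^4 - 1 = 79.

Answer: 79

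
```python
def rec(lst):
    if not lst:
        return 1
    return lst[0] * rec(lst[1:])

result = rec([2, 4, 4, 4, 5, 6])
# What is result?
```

Product over [2, 4, 4, 4, 5, 6] = 2 * 4 * 4 * 4 * 5 * 6 = 3840

Answer: 3840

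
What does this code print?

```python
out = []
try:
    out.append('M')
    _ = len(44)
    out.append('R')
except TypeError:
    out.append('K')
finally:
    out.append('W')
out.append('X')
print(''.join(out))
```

Execution trace: 'M' (try body) → 'K' (except TypeError) → 'W' (finally) → 'X' (after the try/except). Output: MKWX

Answer: MKWX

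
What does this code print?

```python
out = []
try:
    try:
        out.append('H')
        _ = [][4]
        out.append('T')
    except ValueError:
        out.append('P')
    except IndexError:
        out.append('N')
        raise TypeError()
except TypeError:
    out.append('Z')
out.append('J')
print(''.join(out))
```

Execution trace: 'H' (inner try body) → 'N' (inner except IndexError) → 'Z' (outer except TypeError) → 'J' (after the try/except). Output: HNZJ

Answer: HNZJ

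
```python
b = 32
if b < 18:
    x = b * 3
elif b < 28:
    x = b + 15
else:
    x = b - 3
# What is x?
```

Trace:
`b = 32` → b = 32
`if b < 18: ...` → b < 18 is False, b < 28 is False, take else branch → x = 29
So x = 29

Answer: 29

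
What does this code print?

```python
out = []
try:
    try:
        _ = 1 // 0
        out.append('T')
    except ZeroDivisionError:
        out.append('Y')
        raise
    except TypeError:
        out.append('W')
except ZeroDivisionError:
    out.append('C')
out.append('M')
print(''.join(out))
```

Execution trace: 'Y' (inner except ZeroDivisionError) → 'C' (outer except ZeroDivisionError) → 'M' (after the try/except). Output: YCM

Answer: YCM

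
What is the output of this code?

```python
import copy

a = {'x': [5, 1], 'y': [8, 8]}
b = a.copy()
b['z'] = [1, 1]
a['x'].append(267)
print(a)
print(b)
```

Key concept: shallow copy of dict with mutable values.
Step by step:
`a = {'x': [5, 1], 'y': [8, 8]}` → a = {'x': [5, 1], 'y': [8, 8]}
`b = a.copy()` → b = {'x': [5, 1], 'y': [8, 8]}
`b['z'] = [1, 1]` → b = {'x': [5, 1], 'y': [8, 8], 'z': [1, 1]}
`a['x'].append(267)` → a = {'x': [5, 1, 267], 'y': [8, 8]}; b = {'x': [5, 1, 267], 'y': [8, 8], 'z': [1, 1]}
`print(a)` → prints {'x': [5, 1, 267], 'y': [8, 8]}
`print(b)` → prints {'x': [5, 1, 267], 'y': [8, 8], 'z': [1, 1]}

Answer:
{'x': [5, 1, 267], 'y': [8, 8]}
{'x': [5, 1, 267], 'y': [8, 8], 'z': [1, 1]}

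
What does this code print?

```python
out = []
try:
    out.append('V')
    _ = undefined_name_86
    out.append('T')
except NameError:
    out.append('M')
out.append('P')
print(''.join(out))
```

Execution trace: 'V' (try body) → 'M' (except NameError) → 'P' (after the try/except). Output: VMP

Answer: VMP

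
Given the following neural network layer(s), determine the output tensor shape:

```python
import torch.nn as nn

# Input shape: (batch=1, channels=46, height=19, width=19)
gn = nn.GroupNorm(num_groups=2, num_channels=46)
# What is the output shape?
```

Input: (1, 46, 19, 19) -> Output: (1, 46, 19, 19)

Answer: (1, 46, 19, 19)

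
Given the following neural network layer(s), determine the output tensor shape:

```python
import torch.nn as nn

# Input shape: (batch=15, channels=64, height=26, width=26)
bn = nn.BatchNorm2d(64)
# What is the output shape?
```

Input: (15, 64, 26, 26) -> Output: (15, 64, 26, 26)

Answer: (15, 64, 26, 26)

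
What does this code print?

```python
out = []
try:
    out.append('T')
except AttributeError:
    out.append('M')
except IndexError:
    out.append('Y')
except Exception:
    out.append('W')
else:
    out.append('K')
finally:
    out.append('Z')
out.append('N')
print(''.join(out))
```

Execution trace: 'T' (try body, no exception) → 'K' (else) → 'Z' (finally) → 'N' (after the try/except). Output: TKZN

Answer: TKZN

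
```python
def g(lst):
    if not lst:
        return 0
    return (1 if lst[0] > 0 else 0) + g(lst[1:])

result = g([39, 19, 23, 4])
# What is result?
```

Count of positive elements in [39, 19, 23, 4] = 4

Answer: 4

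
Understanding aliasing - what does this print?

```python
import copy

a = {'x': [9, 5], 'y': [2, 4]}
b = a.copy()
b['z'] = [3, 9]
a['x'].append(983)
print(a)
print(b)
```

Key concept: shallow copy of dict with mutable values.
Step by step:
`a = {'x': [9, 5], 'y': [2, 4]}` → a = {'x': [9, 5], 'y': [2, 4]}
`b = a.copy()` → b = {'x': [9, 5], 'y': [2, 4]}
`b['z'] = [3, 9]` → b = {'x': [9, 5], 'y': [2, 4], 'z': [3, 9]}
`a['x'].append(983)` → a = {'x': [9, 5, 983], 'y': [2, 4]}; b = {'x': [9, 5, 983], 'y': [2, 4], 'z': [3, 9]}
`print(a)` → prints {'x': [9, 5, 983], 'y': [2, 4]}
`print(b)` → prints {'x': [9, 5, 983], 'y': [2, 4], 'z': [3, 9]}

Answer:
{'x': [9, 5, 983], 'y': [2, 4]}
{'x': [9, 5, 983], 'y': [2, 4], 'z': [3, 9]}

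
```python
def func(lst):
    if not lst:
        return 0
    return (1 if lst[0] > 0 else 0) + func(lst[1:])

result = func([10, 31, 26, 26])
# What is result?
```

Count of positive elements in [10, 31, 26, 26] = 4

Answer: 4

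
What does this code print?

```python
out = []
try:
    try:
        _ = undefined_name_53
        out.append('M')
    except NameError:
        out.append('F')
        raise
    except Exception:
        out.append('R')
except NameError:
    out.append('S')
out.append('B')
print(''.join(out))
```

Execution trace: 'F' (inner except NameError) → 'S' (outer except NameError) → 'B' (after the try/except). Output: FSB

Answer: FSB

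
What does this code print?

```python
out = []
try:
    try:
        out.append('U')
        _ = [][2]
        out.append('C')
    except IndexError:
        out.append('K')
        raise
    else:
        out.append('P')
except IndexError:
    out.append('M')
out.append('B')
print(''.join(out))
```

Execution trace: 'U' (inner try body) → 'K' (inner except IndexError) → 'M' (outer except IndexError) → 'B' (after the try/except). Output: UKMB

Answer: UKMB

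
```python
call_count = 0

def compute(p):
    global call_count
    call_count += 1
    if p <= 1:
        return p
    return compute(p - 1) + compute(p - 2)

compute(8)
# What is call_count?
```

Calls(p) = 1 + Calls(p-1) + Calls(p-2); Calls(0)=Calls(1)=1. For p=8 this gives 67.

Answer: 67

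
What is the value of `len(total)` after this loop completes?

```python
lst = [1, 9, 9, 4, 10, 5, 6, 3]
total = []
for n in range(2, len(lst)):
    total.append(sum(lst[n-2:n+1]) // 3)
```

Number of 3-element averages
`total` takes the values: [] → [6] → [6, 7] → [6, 7, 7] → [6, 7, 7, 6] → [6, 7, 7, 6, 7] → [6, 7, 7, 6, 7, 4]
So `len(total)` = 6

Answer: 6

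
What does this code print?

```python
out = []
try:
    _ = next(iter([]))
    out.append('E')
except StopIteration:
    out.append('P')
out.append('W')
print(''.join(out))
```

Execution trace: 'P' (except StopIteration) → 'W' (after the try/except). Output: PW

Answer: PW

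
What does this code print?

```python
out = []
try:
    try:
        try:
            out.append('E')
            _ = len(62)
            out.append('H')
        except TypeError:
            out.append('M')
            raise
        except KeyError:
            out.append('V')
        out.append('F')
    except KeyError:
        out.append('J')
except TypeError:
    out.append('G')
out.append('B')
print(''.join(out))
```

Execution trace: 'E' (inner try body) → 'M' (inner except TypeError) → 'G' (outer except TypeError) → 'B' (after the try/except). Output: EMGB

Answer: EMGB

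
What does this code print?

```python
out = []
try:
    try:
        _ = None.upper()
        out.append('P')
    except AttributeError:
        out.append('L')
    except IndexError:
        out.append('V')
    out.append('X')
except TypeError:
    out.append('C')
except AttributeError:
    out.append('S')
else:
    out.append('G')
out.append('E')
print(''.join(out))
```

Execution trace: 'L' (inner except AttributeError) → 'X' (try body, no exception) → 'G' (else) → 'E' (after the try/except). Output: LXGE

Answer: LXGE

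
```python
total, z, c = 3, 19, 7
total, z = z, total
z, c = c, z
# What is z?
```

Trace:
`total, z, c = 3, 19, 7` → total = 3; z = 19; c = 7
`total, z = z, total` → total = 19; z = 3
`z, c = c, z` → z = 7; c = 3
So z = 7

Answer: 7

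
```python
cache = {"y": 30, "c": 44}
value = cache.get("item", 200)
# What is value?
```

Trace:
`cache = {"y": 30, "c": 44}` → cache = {'y': 30, 'c': 44}
`value = cache.get("item", 200)` → value = 200
So value = 200

Answer: 200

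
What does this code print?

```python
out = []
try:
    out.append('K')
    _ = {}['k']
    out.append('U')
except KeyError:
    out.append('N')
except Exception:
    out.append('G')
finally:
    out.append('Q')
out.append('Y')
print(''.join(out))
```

Execution trace: 'K' (try body) → 'N' (except KeyError) → 'Q' (finally) → 'Y' (after the try/except). Output: KNQY

Answer: KNQY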